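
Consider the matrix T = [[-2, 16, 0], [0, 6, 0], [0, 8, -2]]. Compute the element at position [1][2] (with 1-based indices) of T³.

Characteristic polynomial: λ^3 - 2λ^2 - 20λ - 24 = (λ - 6)(λ + 2)^2, so the eigenvalues are -2, -2, 6.
λ=-2: eigenvector (1, 0, 1).
λ=6: eigenvector (2, 1, 1).
λ=-2: eigenvector (0, 0, 1).
P = [[1, 2, 0], [0, 1, 0], [1, 1, 1]], D = diag(-2, 6, -2), P⁻¹ = [[1, -2, 0], [0, 1, 0], [-1, 1, 1]].
T³ = P·diag(-8, 216, -8)·P⁻¹ = [[-8, 448, 0], [0, 216, 0], [0, 224, -8]].
The requested entry is 448.

448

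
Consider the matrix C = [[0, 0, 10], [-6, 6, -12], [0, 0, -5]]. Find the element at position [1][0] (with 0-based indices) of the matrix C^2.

-36

Characteristic polynomial: μ^3 - μ^2 - 30μ = μ(μ - 6)(μ + 5), so the eigenvalues are -5, 0, 6.
μ=-5: eigenvector (-2, 0, 1).
μ=6: eigenvector (0, 1, 0).
μ=0: eigenvector (1, 1, 0).
P = [[-2, 0, 1], [0, 1, 1], [1, 0, 0]], D = diag(-5, 6, 0), P⁻¹ = [[0, 0, 1], [-1, 1, -2], [1, 0, 2]].
C² = P·diag(25, 36, 0)·P⁻¹ = [[0, 0, -50], [-36, 36, -72], [0, 0, 25]].
The requested entry is -36.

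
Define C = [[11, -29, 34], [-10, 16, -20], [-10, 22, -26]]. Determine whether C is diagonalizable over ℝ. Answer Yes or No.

Yes

Characteristic polynomial: p(t) = t^3 - t^2 - 36t + 36 = (t - 6)(t - 1)(t + 6).
All 3 eigenvalues are distinct, so C is diagonalizable.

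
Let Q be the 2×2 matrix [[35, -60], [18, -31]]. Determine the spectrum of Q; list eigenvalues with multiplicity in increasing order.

Characteristic polynomial: p(λ) = λ^2 - 4λ - 5 = (λ - 5)(λ + 1).
Roots (with multiplicity): -1, 5.

-1, 5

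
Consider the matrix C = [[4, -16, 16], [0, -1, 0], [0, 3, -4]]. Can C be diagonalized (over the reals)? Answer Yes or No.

Yes

Characteristic polynomial: p(t) = t^3 + t^2 - 16t - 16 = (t - 4)(t + 1)(t + 4).
All 3 eigenvalues are distinct, so C is diagonalizable.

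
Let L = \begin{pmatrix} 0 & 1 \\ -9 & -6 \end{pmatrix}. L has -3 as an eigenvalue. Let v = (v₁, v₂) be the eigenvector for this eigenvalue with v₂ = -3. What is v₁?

L + 3I = [[3, 1], [-9, -3]].
Solving (L + 3I)v = 0 gives the eigenspace spanned by (1, -3).
With v₂ = -3, v = (1, -3), so v₁ = 1.

1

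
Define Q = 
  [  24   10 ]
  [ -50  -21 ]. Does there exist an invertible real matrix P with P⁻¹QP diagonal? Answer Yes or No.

Yes

Characteristic polynomial: p(μ) = μ^2 - 3μ - 4 = (μ - 4)(μ + 1).
All 2 eigenvalues are distinct, so Q is diagonalizable.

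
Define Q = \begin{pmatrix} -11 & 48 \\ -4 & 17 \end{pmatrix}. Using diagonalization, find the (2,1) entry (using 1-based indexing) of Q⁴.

-624

Characteristic polynomial: t^2 - 6t + 5 = (t - 5)(t - 1), so the eigenvalues are 1, 5.
t=5: eigenvector (3, 1).
t=1: eigenvector (4, 1).
P = [[3, 4], [1, 1]], D = diag(5, 1), P⁻¹ = [[-1, 4], [1, -3]].
Q⁴ = P·diag(625, 1)·P⁻¹ = [[-1871, 7488], [-624, 2497]].
The requested entry is -624.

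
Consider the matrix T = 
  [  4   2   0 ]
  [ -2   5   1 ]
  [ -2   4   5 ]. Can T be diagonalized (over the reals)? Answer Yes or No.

Characteristic polynomial: p(λ) = λ^3 - 14λ^2 + 65λ - 100 = (λ - 5)^2(λ - 4).
λ = 5 has algebraic multiplicity 2; rank(T − 5I) = 2, so geometric multiplicity = 1.
Geometric multiplicity < algebraic multiplicity, so T is not diagonalizable.

No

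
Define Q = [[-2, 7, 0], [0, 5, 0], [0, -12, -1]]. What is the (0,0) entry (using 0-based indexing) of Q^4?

Characteristic polynomial: λ^3 - 2λ^2 - 13λ - 10 = (λ - 5)(λ + 1)(λ + 2), so the eigenvalues are -2, -1, 5.
λ=-2: eigenvector (1, 0, 0).
λ=5: eigenvector (1, 1, -2).
λ=-1: eigenvector (0, 0, 1).
P = [[1, 1, 0], [0, 1, 0], [0, -2, 1]], D = diag(-2, 5, -1), P⁻¹ = [[1, -1, 0], [0, 1, 0], [0, 2, 1]].
Q⁴ = P·diag(16, 625, 1)·P⁻¹ = [[16, 609, 0], [0, 625, 0], [0, -1248, 1]].
The requested entry is 16.

16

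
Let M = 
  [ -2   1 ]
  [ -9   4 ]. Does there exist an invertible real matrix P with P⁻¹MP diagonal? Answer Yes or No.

No

Characteristic polynomial: p(s) = s^2 - 2s + 1 = (s - 1)^2.
s = 1 has algebraic multiplicity 2; rank(M − 1I) = 1, so geometric multiplicity = 1.
Geometric multiplicity < algebraic multiplicity, so M is not diagonalizable.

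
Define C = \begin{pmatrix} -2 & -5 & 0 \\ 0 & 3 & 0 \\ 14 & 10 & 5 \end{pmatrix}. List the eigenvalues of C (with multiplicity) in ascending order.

Characteristic polynomial: p(s) = s^3 - 6s^2 - s + 30 = (s - 5)(s - 3)(s + 2).
Roots (with multiplicity): -2, 3, 5.

-2, 3, 5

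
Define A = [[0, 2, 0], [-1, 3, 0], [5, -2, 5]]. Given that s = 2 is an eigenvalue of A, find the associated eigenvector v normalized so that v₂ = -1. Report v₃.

1

A − 2I = [[-2, 2, 0], [-1, 1, 0], [5, -2, 3]].
Solving (A − 2I)v = 0 gives the eigenspace spanned by (-1, -1, 1).
With v₂ = -1, v = (-1, -1, 1), so v₃ = 1.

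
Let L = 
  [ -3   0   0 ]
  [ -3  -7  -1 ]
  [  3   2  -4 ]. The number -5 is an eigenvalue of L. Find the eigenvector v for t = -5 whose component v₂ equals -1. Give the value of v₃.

2

L + 5I = [[2, 0, 0], [-3, -2, -1], [3, 2, 1]].
Solving (L + 5I)v = 0 gives the eigenspace spanned by (0, -1, 2).
With v₂ = -1, v = (0, -1, 2), so v₃ = 2.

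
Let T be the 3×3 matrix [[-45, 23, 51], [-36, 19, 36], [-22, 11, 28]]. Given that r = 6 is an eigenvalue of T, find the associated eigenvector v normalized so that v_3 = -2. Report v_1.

-2

T − 6I = [[-51, 23, 51], [-36, 13, 36], [-22, 11, 22]].
Solving (T − 6I)v = 0 gives the eigenspace spanned by (-2, 0, -2).
With v_3 = -2, v = (-2, 0, -2), so v_1 = -2.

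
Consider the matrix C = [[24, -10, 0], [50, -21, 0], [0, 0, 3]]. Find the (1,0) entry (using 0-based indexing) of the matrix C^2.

150

Characteristic polynomial: μ^3 - 6μ^2 + 5μ + 12 = (μ - 4)(μ - 3)(μ + 1), so the eigenvalues are -1, 3, 4.
μ=4: eigenvector (1, 2, 0).
μ=-1: eigenvector (2, 5, 0).
μ=3: eigenvector (0, 0, 1).
P = [[1, 2, 0], [2, 5, 0], [0, 0, 1]], D = diag(4, -1, 3), P⁻¹ = [[5, -2, 0], [-2, 1, 0], [0, 0, 1]].
C² = P·diag(16, 1, 9)·P⁻¹ = [[76, -30, 0], [150, -59, 0], [0, 0, 9]].
The requested entry is 150.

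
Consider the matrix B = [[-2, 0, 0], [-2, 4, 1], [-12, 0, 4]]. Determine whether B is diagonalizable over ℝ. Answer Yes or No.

Characteristic polynomial: p(t) = t^3 - 6t^2 + 32 = (t - 4)^2(t + 2).
t = 4 has algebraic multiplicity 2; rank(B − 4I) = 2, so geometric multiplicity = 1.
Geometric multiplicity < algebraic multiplicity, so B is not diagonalizable.

No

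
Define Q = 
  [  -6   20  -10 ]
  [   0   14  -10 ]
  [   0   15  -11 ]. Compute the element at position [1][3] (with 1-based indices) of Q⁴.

-510

Characteristic polynomial: t^3 + 3t^2 - 22t - 24 = (t - 4)(t + 1)(t + 6), so the eigenvalues are -6, -1, 4.
t=-6: eigenvector (1, 0, 0).
t=4: eigenvector (1, 1, 1).
t=-1: eigenvector (2, 2, 3).
P = [[1, 1, 2], [0, 1, 2], [0, 1, 3]], D = diag(-6, 4, -1), P⁻¹ = [[1, -1, 0], [0, 3, -2], [0, -1, 1]].
Q⁴ = P·diag(1296, 256, 1)·P⁻¹ = [[1296, -530, -510], [0, 766, -510], [0, 765, -509]].
The requested entry is -510.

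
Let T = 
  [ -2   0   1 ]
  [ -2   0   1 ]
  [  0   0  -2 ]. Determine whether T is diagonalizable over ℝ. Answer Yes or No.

Characteristic polynomial: p(s) = s^3 + 4s^2 + 4s = s(s + 2)^2.
s = -2 has algebraic multiplicity 2; rank(T + 2I) = 2, so geometric multiplicity = 1.
Geometric multiplicity < algebraic multiplicity, so T is not diagonalizable.

No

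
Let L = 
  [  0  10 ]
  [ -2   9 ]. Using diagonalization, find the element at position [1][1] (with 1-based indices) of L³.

Characteristic polynomial: μ^2 - 9μ + 20 = (μ - 5)(μ - 4), so the eigenvalues are 4, 5.
μ=5: eigenvector (2, 1).
μ=4: eigenvector (5, 2).
P = [[2, 5], [1, 2]], D = diag(5, 4), P⁻¹ = [[-2, 5], [1, -2]].
L³ = P·diag(125, 64)·P⁻¹ = [[-180, 610], [-122, 369]].
The requested entry is -180.

-180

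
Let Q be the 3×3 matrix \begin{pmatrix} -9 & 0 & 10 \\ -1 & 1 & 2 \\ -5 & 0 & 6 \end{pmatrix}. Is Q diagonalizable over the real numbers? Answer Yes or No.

Characteristic polynomial: p(r) = r^3 + 2r^2 - 7r + 4 = (r - 1)^2(r + 4).
r = 1 has algebraic multiplicity 2; rank(Q − 1I) = 2, so geometric multiplicity = 1.
Geometric multiplicity < algebraic multiplicity, so Q is not diagonalizable.

No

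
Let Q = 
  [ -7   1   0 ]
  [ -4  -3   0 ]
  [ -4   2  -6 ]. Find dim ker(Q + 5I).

1

Q + 5I = [[-2, 1, 0], [-4, 2, 0], [-4, 2, -1]].
This matrix has rank 2, so its null space has dimension 3 − 2 = 1.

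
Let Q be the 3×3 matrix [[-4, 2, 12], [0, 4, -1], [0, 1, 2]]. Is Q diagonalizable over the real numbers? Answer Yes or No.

Characteristic polynomial: p(t) = t^3 - 2t^2 - 15t + 36 = (t - 3)^2(t + 4).
t = 3 has algebraic multiplicity 2; rank(Q − 3I) = 2, so geometric multiplicity = 1.
Geometric multiplicity < algebraic multiplicity, so Q is not diagonalizable.

No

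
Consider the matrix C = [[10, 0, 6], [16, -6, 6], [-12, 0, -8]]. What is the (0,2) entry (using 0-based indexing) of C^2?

Characteristic polynomial: t^3 + 4t^2 - 20t - 48 = (t - 4)(t + 2)(t + 6), so the eigenvalues are -6, -2, 4.
t=-2: eigenvector (-1, -1, 2).
t=-6: eigenvector (0, 1, 0).
t=4: eigenvector (-1, -1, 1).
P = [[-1, 0, -1], [-1, 1, -1], [2, 0, 1]], D = diag(-2, -6, 4), P⁻¹ = [[1, 0, 1], [-1, 1, 0], [-2, 0, -1]].
C² = P·diag(4, 36, 16)·P⁻¹ = [[28, 0, 12], [-8, 36, 12], [-24, 0, -8]].
The requested entry is 12.

12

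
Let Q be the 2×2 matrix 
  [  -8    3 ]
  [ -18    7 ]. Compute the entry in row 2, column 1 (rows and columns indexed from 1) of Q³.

-54

Characteristic polynomial: t^2 + t - 2 = (t - 1)(t + 2), so the eigenvalues are -2, 1.
t=-2: eigenvector (-1, -2).
t=1: eigenvector (1, 3).
P = [[-1, 1], [-2, 3]], D = diag(-2, 1), P⁻¹ = [[-3, 1], [-2, 1]].
Q³ = P·diag(-8, 1)·P⁻¹ = [[-26, 9], [-54, 19]].
The requested entry is -54.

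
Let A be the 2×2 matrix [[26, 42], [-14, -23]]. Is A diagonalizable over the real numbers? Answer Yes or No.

Characteristic polynomial: p(r) = r^2 - 3r - 10 = (r - 5)(r + 2).
All 2 eigenvalues are distinct, so A is diagonalizable.

Yes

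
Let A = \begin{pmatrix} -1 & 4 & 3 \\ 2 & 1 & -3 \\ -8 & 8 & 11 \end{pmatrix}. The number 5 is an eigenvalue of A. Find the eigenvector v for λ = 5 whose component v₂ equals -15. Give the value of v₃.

20

A − 5I = [[-6, 4, 3], [2, -4, -3], [-8, 8, 6]].
Solving (A − 5I)v = 0 gives the eigenspace spanned by (0, -15, 20).
With v₂ = -15, v = (0, -15, 20), so v₃ = 20.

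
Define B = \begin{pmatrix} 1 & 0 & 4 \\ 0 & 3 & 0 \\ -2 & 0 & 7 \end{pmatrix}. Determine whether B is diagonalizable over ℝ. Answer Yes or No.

Characteristic polynomial: p(s) = s^3 - 11s^2 + 39s - 45 = (s - 5)(s - 3)^2.
s = 3 has algebraic multiplicity 2; rank(B − 3I) = 1, so geometric multiplicity = 2.
Every eigenvalue has geometric = algebraic multiplicity, so B is diagonalizable.

Yes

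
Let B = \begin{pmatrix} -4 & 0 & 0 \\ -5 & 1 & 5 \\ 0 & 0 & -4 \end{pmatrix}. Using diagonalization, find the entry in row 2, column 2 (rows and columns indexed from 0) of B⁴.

Characteristic polynomial: s^3 + 7s^2 + 8s - 16 = (s - 1)(s + 4)^2, so the eigenvalues are -4, -4, 1.
s=-4: eigenvector (1, 1, 0).
s=1: eigenvector (0, 1, 0).
s=-4: eigenvector (1, 0, 1).
P = [[1, 0, 1], [1, 1, 0], [0, 0, 1]], D = diag(-4, 1, -4), P⁻¹ = [[1, 0, -1], [-1, 1, 1], [0, 0, 1]].
B⁴ = P·diag(256, 1, 256)·P⁻¹ = [[256, 0, 0], [255, 1, -255], [0, 0, 256]].
The requested entry is 256.

256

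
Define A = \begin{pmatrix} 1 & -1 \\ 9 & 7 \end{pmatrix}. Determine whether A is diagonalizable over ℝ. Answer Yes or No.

No

Characteristic polynomial: p(r) = r^2 - 8r + 16 = (r - 4)^2.
r = 4 has algebraic multiplicity 2; rank(A − 4I) = 1, so geometric multiplicity = 1.
Geometric multiplicity < algebraic multiplicity, so A is not diagonalizable.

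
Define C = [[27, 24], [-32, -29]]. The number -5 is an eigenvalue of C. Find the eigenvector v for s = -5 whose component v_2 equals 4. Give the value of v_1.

C + 5I = [[32, 24], [-32, -24]].
Solving (C + 5I)v = 0 gives the eigenspace spanned by (-3, 4).
With v_2 = 4, v = (-3, 4), so v_1 = -3.

-3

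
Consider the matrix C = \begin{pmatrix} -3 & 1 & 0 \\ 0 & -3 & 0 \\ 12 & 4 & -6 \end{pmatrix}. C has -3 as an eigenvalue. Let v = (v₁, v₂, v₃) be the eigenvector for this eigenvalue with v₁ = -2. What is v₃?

-8

C + 3I = [[0, 1, 0], [0, 0, 0], [12, 4, -3]].
Solving (C + 3I)v = 0 gives the eigenspace spanned by (-2, 0, -8).
With v₁ = -2, v = (-2, 0, -8), so v₃ = -8.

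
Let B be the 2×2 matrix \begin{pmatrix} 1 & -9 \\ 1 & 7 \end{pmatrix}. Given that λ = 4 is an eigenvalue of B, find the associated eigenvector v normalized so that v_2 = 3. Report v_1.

-9

B − 4I = [[-3, -9], [1, 3]].
Solving (B − 4I)v = 0 gives the eigenspace spanned by (-9, 3).
With v_2 = 3, v = (-9, 3), so v_1 = -9.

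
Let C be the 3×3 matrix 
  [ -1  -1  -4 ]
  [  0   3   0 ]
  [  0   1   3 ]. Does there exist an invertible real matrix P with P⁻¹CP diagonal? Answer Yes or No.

Characteristic polynomial: p(μ) = μ^3 - 5μ^2 + 3μ + 9 = (μ - 3)^2(μ + 1).
μ = 3 has algebraic multiplicity 2; rank(C − 3I) = 2, so geometric multiplicity = 1.
Geometric multiplicity < algebraic multiplicity, so C is not diagonalizable.

No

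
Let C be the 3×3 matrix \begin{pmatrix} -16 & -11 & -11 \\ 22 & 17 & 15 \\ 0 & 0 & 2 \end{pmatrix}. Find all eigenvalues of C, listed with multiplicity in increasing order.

-5, 2, 6

Characteristic polynomial: p(μ) = μ^3 - 3μ^2 - 28μ + 60 = (μ - 6)(μ - 2)(μ + 5).
Roots (with multiplicity): -5, 2, 6.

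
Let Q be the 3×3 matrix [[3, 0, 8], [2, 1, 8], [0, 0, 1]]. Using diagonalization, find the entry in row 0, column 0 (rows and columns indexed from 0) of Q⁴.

Characteristic polynomial: r^3 - 5r^2 + 7r - 3 = (r - 3)(r - 1)^2, so the eigenvalues are 1, 1, 3.
r=1: eigenvector (0, 1, 0).
r=3: eigenvector (1, 1, 0).
r=1: eigenvector (-4, -4, 1).
P = [[0, 1, -4], [1, 1, -4], [0, 0, 1]], D = diag(1, 3, 1), P⁻¹ = [[-1, 1, 0], [1, 0, 4], [0, 0, 1]].
Q⁴ = P·diag(1, 81, 1)·P⁻¹ = [[81, 0, 320], [80, 1, 320], [0, 0, 1]].
The requested entry is 81.

81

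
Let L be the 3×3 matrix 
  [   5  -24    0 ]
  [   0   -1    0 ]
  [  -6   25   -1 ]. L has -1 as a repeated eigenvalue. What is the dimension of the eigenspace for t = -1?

1

L + 1I = [[6, -24, 0], [0, 0, 0], [-6, 25, 0]].
This matrix has rank 2, so its null space has dimension 3 − 2 = 1.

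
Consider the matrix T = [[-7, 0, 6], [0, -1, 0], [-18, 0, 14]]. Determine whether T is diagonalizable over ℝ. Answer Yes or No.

Characteristic polynomial: p(s) = s^3 - 6s^2 + 3s + 10 = (s - 5)(s - 2)(s + 1).
All 3 eigenvalues are distinct, so T is diagonalizable.

Yes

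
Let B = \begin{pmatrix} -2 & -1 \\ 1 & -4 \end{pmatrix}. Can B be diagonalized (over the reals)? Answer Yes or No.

No

Characteristic polynomial: p(r) = r^2 + 6r + 9 = (r + 3)^2.
r = -3 has algebraic multiplicity 2; rank(B + 3I) = 1, so geometric multiplicity = 1.
Geometric multiplicity < algebraic multiplicity, so B is not diagonalizable.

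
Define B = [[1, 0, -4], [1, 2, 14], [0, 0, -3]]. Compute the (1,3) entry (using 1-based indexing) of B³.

-28

Characteristic polynomial: r^3 - 7r + 6 = (r - 2)(r - 1)(r + 3), so the eigenvalues are -3, 1, 2.
r=1: eigenvector (1, -1, 0).
r=2: eigenvector (0, 1, 0).
r=-3: eigenvector (1, -3, 1).
P = [[1, 0, 1], [-1, 1, -3], [0, 0, 1]], D = diag(1, 2, -3), P⁻¹ = [[1, 0, -1], [1, 1, 2], [0, 0, 1]].
B³ = P·diag(1, 8, -27)·P⁻¹ = [[1, 0, -28], [7, 8, 98], [0, 0, -27]].
The requested entry is -28.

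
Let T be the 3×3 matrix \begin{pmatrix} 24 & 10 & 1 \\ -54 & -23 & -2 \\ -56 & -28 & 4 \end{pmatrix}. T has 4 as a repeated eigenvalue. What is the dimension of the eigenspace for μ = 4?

T − 4I = [[20, 10, 1], [-54, -27, -2], [-56, -28, 0]].
This matrix has rank 2, so its null space has dimension 3 − 2 = 1.

1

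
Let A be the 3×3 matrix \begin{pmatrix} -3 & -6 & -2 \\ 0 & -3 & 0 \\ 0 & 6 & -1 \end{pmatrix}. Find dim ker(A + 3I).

A + 3I = [[0, -6, -2], [0, 0, 0], [0, 6, 2]].
This matrix has rank 1, so its null space has dimension 3 − 1 = 2.

2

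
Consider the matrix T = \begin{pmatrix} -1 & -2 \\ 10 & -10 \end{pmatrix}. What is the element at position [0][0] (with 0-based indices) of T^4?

-2059

Characteristic polynomial: r^2 + 11r + 30 = (r + 5)(r + 6), so the eigenvalues are -6, -5.
r=-5: eigenvector (1, 2).
r=-6: eigenvector (2, 5).
P = [[1, 2], [2, 5]], D = diag(-5, -6), P⁻¹ = [[5, -2], [-2, 1]].
T⁴ = P·diag(625, 1296)·P⁻¹ = [[-2059, 1342], [-6710, 3980]].
The requested entry is -2059.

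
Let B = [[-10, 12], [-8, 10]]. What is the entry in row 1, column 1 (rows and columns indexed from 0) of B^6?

Characteristic polynomial: s^2 - 4 = (s - 2)(s + 2), so the eigenvalues are -2, 2.
s=-2: eigenvector (3, 2).
s=2: eigenvector (1, 1).
P = [[3, 1], [2, 1]], D = diag(-2, 2), P⁻¹ = [[1, -1], [-2, 3]].
B⁶ = P·diag(64, 64)·P⁻¹ = [[64, 0], [0, 64]].
The requested entry is 64.

64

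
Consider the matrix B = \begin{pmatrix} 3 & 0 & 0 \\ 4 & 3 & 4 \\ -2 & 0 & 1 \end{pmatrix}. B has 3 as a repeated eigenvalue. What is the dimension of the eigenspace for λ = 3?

2

B − 3I = [[0, 0, 0], [4, 0, 4], [-2, 0, -2]].
This matrix has rank 1, so its null space has dimension 3 − 1 = 2.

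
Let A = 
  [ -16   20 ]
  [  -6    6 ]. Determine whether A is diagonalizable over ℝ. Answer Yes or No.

Characteristic polynomial: p(s) = s^2 + 10s + 24 = (s + 4)(s + 6).
All 2 eigenvalues are distinct, so A is diagonalizable.

Yes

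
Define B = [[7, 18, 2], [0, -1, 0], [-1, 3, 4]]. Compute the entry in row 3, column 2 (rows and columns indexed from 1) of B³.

Characteristic polynomial: r^3 - 10r^2 + 19r + 30 = (r - 6)(r - 5)(r + 1), so the eigenvalues are -1, 5, 6.
r=5: eigenvector (-1, 0, 1).
r=6: eigenvector (-2, 0, 1).
r=-1: eigenvector (-2, 1, -1).
P = [[-1, -2, -2], [0, 0, 1], [1, 1, -1]], D = diag(5, 6, -1), P⁻¹ = [[1, 4, 2], [-1, -3, -1], [0, 1, 0]].
B³ = P·diag(125, 216, -1)·P⁻¹ = [[307, 798, 182], [0, -1, 0], [-91, -147, 34]].
The requested entry is -147.

-147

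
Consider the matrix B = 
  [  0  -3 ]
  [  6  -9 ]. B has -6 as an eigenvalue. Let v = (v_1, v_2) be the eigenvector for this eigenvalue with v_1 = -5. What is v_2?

B + 6I = [[6, -3], [6, -3]].
Solving (B + 6I)v = 0 gives the eigenspace spanned by (-5, -10).
With v_1 = -5, v = (-5, -10), so v_2 = -10.

-10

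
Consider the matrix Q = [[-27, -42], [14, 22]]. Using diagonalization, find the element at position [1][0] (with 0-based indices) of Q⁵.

Characteristic polynomial: t^2 + 5t - 6 = (t - 1)(t + 6), so the eigenvalues are -6, 1.
t=1: eigenvector (-3, 2).
t=-6: eigenvector (-2, 1).
P = [[-3, -2], [2, 1]], D = diag(1, -6), P⁻¹ = [[1, 2], [-2, -3]].
Q⁵ = P·diag(1, -7776)·P⁻¹ = [[-31107, -46662], [15554, 23332]].
The requested entry is 15554.

15554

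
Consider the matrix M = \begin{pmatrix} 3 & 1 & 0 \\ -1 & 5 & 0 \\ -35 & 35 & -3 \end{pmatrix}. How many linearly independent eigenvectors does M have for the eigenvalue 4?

1

M − 4I = [[-1, 1, 0], [-1, 1, 0], [-35, 35, -7]].
This matrix has rank 2, so its null space has dimension 3 − 2 = 1.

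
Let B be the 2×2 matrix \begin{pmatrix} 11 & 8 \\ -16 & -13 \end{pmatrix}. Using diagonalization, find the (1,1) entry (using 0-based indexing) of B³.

-277

Characteristic polynomial: t^2 + 2t - 15 = (t - 3)(t + 5), so the eigenvalues are -5, 3.
t=-5: eigenvector (-1, 2).
t=3: eigenvector (-1, 1).
P = [[-1, -1], [2, 1]], D = diag(-5, 3), P⁻¹ = [[1, 1], [-2, -1]].
B³ = P·diag(-125, 27)·P⁻¹ = [[179, 152], [-304, -277]].
The requested entry is -277.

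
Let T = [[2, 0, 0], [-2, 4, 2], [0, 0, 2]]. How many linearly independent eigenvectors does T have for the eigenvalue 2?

2

T − 2I = [[0, 0, 0], [-2, 2, 2], [0, 0, 0]].
This matrix has rank 1, so its null space has dimension 3 − 1 = 2.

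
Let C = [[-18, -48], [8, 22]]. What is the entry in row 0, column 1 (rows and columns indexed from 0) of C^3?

Characteristic polynomial: s^2 - 4s - 12 = (s - 6)(s + 2), so the eigenvalues are -2, 6.
s=-2: eigenvector (3, -1).
s=6: eigenvector (-2, 1).
P = [[3, -2], [-1, 1]], D = diag(-2, 6), P⁻¹ = [[1, 2], [1, 3]].
C³ = P·diag(-8, 216)·P⁻¹ = [[-456, -1344], [224, 664]].
The requested entry is -1344.

-1344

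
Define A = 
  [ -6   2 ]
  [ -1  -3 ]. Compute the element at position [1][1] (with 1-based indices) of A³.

-186

Characteristic polynomial: s^2 + 9s + 20 = (s + 4)(s + 5), so the eigenvalues are -5, -4.
s=-4: eigenvector (-1, -1).
s=-5: eigenvector (2, 1).
P = [[-1, 2], [-1, 1]], D = diag(-4, -5), P⁻¹ = [[1, -2], [1, -1]].
A³ = P·diag(-64, -125)·P⁻¹ = [[-186, 122], [-61, -3]].
The requested entry is -186.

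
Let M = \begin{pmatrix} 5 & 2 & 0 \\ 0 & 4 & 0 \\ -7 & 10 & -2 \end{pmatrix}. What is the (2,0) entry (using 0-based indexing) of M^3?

-133

Characteristic polynomial: r^3 - 7r^2 + 2r + 40 = (r - 5)(r - 4)(r + 2), so the eigenvalues are -2, 4, 5.
r=-2: eigenvector (0, 0, 1).
r=4: eigenvector (-2, 1, 4).
r=5: eigenvector (1, 0, -1).
P = [[0, -2, 1], [0, 1, 0], [1, 4, -1]], D = diag(-2, 4, 5), P⁻¹ = [[1, -2, 1], [0, 1, 0], [1, 2, 0]].
M³ = P·diag(-8, 64, 125)·P⁻¹ = [[125, 122, 0], [0, 64, 0], [-133, 22, -8]].
The requested entry is -133.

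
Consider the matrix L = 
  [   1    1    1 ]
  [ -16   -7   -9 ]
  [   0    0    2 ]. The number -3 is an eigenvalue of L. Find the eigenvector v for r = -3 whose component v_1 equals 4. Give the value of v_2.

L + 3I = [[4, 1, 1], [-16, -4, -9], [0, 0, 5]].
Solving (L + 3I)v = 0 gives the eigenspace spanned by (4, -16, 0).
With v_1 = 4, v = (4, -16, 0), so v_2 = -16.

-16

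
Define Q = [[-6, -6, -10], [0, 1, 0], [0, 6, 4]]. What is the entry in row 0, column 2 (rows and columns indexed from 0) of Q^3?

Characteristic polynomial: s^3 + s^2 - 26s + 24 = (s - 4)(s - 1)(s + 6), so the eigenvalues are -6, 1, 4.
s=-6: eigenvector (1, 0, 0).
s=1: eigenvector (2, 1, -2).
s=4: eigenvector (-1, 0, 1).
P = [[1, 2, -1], [0, 1, 0], [0, -2, 1]], D = diag(-6, 1, 4), P⁻¹ = [[1, 0, 1], [0, 1, 0], [0, 2, 1]].
Q³ = P·diag(-216, 1, 64)·P⁻¹ = [[-216, -126, -280], [0, 1, 0], [0, 126, 64]].
The requested entry is -280.

-280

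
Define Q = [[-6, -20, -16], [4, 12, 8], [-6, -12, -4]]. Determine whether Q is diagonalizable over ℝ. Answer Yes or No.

Yes

Characteristic polynomial: p(s) = s^3 - 2s^2 - 16s + 32 = (s - 4)(s - 2)(s + 4).
All 3 eigenvalues are distinct, so Q is diagonalizable.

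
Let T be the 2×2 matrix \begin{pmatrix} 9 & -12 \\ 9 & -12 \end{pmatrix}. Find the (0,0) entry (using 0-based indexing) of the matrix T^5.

729

Characteristic polynomial: r^2 + 3r = r(r + 3), so the eigenvalues are -3, 0.
r=0: eigenvector (4, 3).
r=-3: eigenvector (1, 1).
P = [[4, 1], [3, 1]], D = diag(0, -3), P⁻¹ = [[1, -1], [-3, 4]].
T⁵ = P·diag(0, -243)·P⁻¹ = [[729, -972], [729, -972]].
The requested entry is 729.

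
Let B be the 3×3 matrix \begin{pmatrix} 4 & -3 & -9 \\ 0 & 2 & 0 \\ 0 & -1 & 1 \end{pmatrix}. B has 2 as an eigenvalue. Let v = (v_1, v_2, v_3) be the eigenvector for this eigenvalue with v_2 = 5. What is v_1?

-15

B − 2I = [[2, -3, -9], [0, 0, 0], [0, -1, -1]].
Solving (B − 2I)v = 0 gives the eigenspace spanned by (-15, 5, -5).
With v_2 = 5, v = (-15, 5, -5), so v_1 = -15.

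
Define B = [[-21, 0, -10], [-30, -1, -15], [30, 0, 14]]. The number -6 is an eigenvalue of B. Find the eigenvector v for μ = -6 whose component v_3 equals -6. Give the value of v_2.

6

B + 6I = [[-15, 0, -10], [-30, 5, -15], [30, 0, 20]].
Solving (B + 6I)v = 0 gives the eigenspace spanned by (4, 6, -6).
With v_3 = -6, v = (4, 6, -6), so v_2 = 6.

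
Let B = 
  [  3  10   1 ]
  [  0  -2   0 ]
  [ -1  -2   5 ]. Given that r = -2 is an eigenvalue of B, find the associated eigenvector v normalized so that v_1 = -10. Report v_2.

5

B + 2I = [[5, 10, 1], [0, 0, 0], [-1, -2, 7]].
Solving (B + 2I)v = 0 gives the eigenspace spanned by (-10, 5, 0).
With v_1 = -10, v = (-10, 5, 0), so v_2 = 5.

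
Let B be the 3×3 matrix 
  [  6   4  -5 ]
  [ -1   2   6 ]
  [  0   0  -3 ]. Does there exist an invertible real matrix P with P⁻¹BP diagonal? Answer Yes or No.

No

Characteristic polynomial: p(s) = s^3 - 5s^2 - 8s + 48 = (s - 4)^2(s + 3).
s = 4 has algebraic multiplicity 2; rank(B − 4I) = 2, so geometric multiplicity = 1.
Geometric multiplicity < algebraic multiplicity, so B is not diagonalizable.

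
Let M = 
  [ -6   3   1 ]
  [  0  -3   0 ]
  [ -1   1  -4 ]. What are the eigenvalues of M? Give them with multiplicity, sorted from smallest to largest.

Characteristic polynomial: p(μ) = μ^3 + 13μ^2 + 55μ + 75 = (μ + 3)(μ + 5)^2.
Roots (with multiplicity): -5, -5, -3.

-5, -5, -3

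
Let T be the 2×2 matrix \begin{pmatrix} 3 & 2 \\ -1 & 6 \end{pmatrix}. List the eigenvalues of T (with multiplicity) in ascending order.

Characteristic polynomial: p(λ) = λ^2 - 9λ + 20 = (λ - 5)(λ - 4).
Roots (with multiplicity): 4, 5.

4, 5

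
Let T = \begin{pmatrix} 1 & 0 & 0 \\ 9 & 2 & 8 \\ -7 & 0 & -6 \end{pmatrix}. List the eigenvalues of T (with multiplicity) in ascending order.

Characteristic polynomial: p(λ) = λ^3 + 3λ^2 - 16λ + 12 = (λ - 2)(λ - 1)(λ + 6).
Roots (with multiplicity): -6, 1, 2.

-6, 1, 2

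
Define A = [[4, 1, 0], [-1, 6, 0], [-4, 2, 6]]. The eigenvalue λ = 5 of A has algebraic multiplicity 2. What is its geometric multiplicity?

A − 5I = [[-1, 1, 0], [-1, 1, 0], [-4, 2, 1]].
This matrix has rank 2, so its null space has dimension 3 − 2 = 1.

1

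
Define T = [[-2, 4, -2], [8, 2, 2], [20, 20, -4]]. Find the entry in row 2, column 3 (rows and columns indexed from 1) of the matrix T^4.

Characteristic polynomial: λ^3 + 4λ^2 - 36λ - 144 = (λ - 6)(λ + 4)(λ + 6), so the eigenvalues are -6, -4, 6.
λ=-4: eigenvector (-1, 1, 1).
λ=6: eigenvector (0, 1, 2).
λ=-6: eigenvector (1, -1, 0).
P = [[-1, 0, 1], [1, 1, -1], [1, 2, 0]], D = diag(-4, 6, -6), P⁻¹ = [[-2, -2, 1], [1, 1, 0], [-1, -2, 1]].
T⁴ = P·diag(256, 1296, 1296)·P⁻¹ = [[-784, -2080, 1040], [2080, 3376, -1040], [2080, 2080, 256]].
The requested entry is -1040.

-1040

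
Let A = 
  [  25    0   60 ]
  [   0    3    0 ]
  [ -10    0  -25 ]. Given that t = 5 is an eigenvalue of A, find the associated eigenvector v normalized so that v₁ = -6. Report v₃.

2

A − 5I = [[20, 0, 60], [0, -2, 0], [-10, 0, -30]].
Solving (A − 5I)v = 0 gives the eigenspace spanned by (-6, 0, 2).
With v₁ = -6, v = (-6, 0, 2), so v₃ = 2.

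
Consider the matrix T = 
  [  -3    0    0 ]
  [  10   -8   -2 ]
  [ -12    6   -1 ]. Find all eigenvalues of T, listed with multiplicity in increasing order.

-5, -4, -3

Characteristic polynomial: p(λ) = λ^3 + 12λ^2 + 47λ + 60 = (λ + 3)(λ + 4)(λ + 5).
Roots (with multiplicity): -5, -4, -3.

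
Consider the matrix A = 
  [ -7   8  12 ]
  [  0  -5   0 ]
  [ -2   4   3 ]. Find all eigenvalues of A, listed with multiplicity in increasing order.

Characteristic polynomial: p(μ) = μ^3 + 9μ^2 + 23μ + 15 = (μ + 1)(μ + 3)(μ + 5).
Roots (with multiplicity): -5, -3, -1.

-5, -3, -1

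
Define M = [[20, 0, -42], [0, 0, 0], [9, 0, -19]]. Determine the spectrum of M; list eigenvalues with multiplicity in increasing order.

-1, 0, 2

Characteristic polynomial: p(r) = r^3 - r^2 - 2r = r(r - 2)(r + 1).
Roots (with multiplicity): -1, 0, 2.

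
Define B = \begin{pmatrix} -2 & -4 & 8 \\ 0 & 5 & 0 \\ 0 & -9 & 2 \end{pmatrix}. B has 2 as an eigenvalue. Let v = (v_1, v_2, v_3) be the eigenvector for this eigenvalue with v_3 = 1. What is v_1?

2

B − 2I = [[-4, -4, 8], [0, 3, 0], [0, -9, 0]].
Solving (B − 2I)v = 0 gives the eigenspace spanned by (2, 0, 1).
With v_3 = 1, v = (2, 0, 1), so v_1 = 2.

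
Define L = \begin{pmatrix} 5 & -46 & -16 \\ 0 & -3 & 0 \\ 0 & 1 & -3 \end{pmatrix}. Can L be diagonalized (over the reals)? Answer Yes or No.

No

Characteristic polynomial: p(μ) = μ^3 + μ^2 - 21μ - 45 = (μ - 5)(μ + 3)^2.
μ = -3 has algebraic multiplicity 2; rank(L + 3I) = 2, so geometric multiplicity = 1.
Geometric multiplicity < algebraic multiplicity, so L is not diagonalizable.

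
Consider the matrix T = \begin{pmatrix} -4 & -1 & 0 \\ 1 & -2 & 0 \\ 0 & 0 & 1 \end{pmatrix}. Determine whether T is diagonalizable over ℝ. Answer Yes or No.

Characteristic polynomial: p(λ) = λ^3 + 5λ^2 + 3λ - 9 = (λ - 1)(λ + 3)^2.
λ = -3 has algebraic multiplicity 2; rank(T + 3I) = 2, so geometric multiplicity = 1.
Geometric multiplicity < algebraic multiplicity, so T is not diagonalizable.

No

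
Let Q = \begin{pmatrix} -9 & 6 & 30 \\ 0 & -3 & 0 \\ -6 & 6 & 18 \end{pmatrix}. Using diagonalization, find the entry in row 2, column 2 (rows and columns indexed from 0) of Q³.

Characteristic polynomial: λ^3 - 6λ^2 - 9λ + 54 = (λ - 6)(λ - 3)(λ + 3), so the eigenvalues are -3, 3, 6.
λ=3: eigenvector (5, 0, 2).
λ=-3: eigenvector (1, 1, 0).
λ=6: eigenvector (2, 0, 1).
P = [[5, 1, 2], [0, 1, 0], [2, 0, 1]], D = diag(3, -3, 6), P⁻¹ = [[1, -1, -2], [0, 1, 0], [-2, 2, 5]].
Q³ = P·diag(27, -27, 216)·P⁻¹ = [[-729, 702, 1890], [0, -27, 0], [-378, 378, 972]].
The requested entry is 972.

972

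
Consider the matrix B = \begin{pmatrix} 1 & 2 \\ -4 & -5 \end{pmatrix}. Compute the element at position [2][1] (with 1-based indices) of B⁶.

1456

Characteristic polynomial: t^2 + 4t + 3 = (t + 1)(t + 3), so the eigenvalues are -3, -1.
t=-3: eigenvector (1, -2).
t=-1: eigenvector (1, -1).
P = [[1, 1], [-2, -1]], D = diag(-3, -1), P⁻¹ = [[-1, -1], [2, 1]].
B⁶ = P·diag(729, 1)·P⁻¹ = [[-727, -728], [1456, 1457]].
The requested entry is 1456.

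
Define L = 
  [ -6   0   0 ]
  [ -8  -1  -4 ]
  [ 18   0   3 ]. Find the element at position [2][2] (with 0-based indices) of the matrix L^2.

Characteristic polynomial: s^3 + 4s^2 - 15s - 18 = (s - 3)(s + 1)(s + 6), so the eigenvalues are -6, -1, 3.
s=-6: eigenvector (1, 0, -2).
s=3: eigenvector (0, 1, -1).
s=-1: eigenvector (0, 1, 0).
P = [[1, 0, 0], [0, 1, 1], [-2, -1, 0]], D = diag(-6, 3, -1), P⁻¹ = [[1, 0, 0], [-2, 0, -1], [2, 1, 1]].
L² = P·diag(36, 9, 1)·P⁻¹ = [[36, 0, 0], [-16, 1, -8], [-54, 0, 9]].
The requested entry is 9.

9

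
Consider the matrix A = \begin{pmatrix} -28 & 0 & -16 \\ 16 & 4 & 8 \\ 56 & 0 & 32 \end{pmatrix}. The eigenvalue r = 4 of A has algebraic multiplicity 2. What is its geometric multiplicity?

2

A − 4I = [[-32, 0, -16], [16, 0, 8], [56, 0, 28]].
This matrix has rank 1, so its null space has dimension 3 − 1 = 2.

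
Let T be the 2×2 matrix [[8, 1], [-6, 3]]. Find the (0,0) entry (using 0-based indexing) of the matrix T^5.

17078

Characteristic polynomial: s^2 - 11s + 30 = (s - 6)(s - 5), so the eigenvalues are 5, 6.
s=6: eigenvector (1, -2).
s=5: eigenvector (-1, 3).
P = [[1, -1], [-2, 3]], D = diag(6, 5), P⁻¹ = [[3, 1], [2, 1]].
T⁵ = P·diag(7776, 3125)·P⁻¹ = [[17078, 4651], [-27906, -6177]].
The requested entry is 17078.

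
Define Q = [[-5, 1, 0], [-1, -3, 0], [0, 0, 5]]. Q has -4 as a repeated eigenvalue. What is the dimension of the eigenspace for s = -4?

Q + 4I = [[-1, 1, 0], [-1, 1, 0], [0, 0, 9]].
This matrix has rank 2, so its null space has dimension 3 − 2 = 1.

1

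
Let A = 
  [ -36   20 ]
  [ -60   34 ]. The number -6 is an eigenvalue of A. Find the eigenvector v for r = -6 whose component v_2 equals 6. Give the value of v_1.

4

A + 6I = [[-30, 20], [-60, 40]].
Solving (A + 6I)v = 0 gives the eigenspace spanned by (4, 6).
With v_2 = 6, v = (4, 6), so v_1 = 4.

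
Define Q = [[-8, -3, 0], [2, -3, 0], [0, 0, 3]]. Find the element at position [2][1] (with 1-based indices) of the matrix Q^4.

-1342

Characteristic polynomial: r^3 + 8r^2 - 3r - 90 = (r - 3)(r + 5)(r + 6), so the eigenvalues are -6, -5, 3.
r=-6: eigenvector (3, -2, 0).
r=-5: eigenvector (-1, 1, 0).
r=3: eigenvector (0, 0, 1).
P = [[3, -1, 0], [-2, 1, 0], [0, 0, 1]], D = diag(-6, -5, 3), P⁻¹ = [[1, 1, 0], [2, 3, 0], [0, 0, 1]].
Q⁴ = P·diag(1296, 625, 81)·P⁻¹ = [[2638, 2013, 0], [-1342, -717, 0], [0, 0, 81]].
The requested entry is -1342.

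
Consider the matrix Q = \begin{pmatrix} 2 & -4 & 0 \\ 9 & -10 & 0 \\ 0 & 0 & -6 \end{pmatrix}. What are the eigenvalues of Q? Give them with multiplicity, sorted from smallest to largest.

-6, -4, -4

Characteristic polynomial: p(s) = s^3 + 14s^2 + 64s + 96 = (s + 4)^2(s + 6).
Roots (with multiplicity): -6, -4, -4.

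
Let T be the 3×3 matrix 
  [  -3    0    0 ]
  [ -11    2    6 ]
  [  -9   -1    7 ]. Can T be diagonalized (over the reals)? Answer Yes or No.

Yes

Characteristic polynomial: p(μ) = μ^3 - 6μ^2 - 7μ + 60 = (μ - 5)(μ - 4)(μ + 3).
All 3 eigenvalues are distinct, so T is diagonalizable.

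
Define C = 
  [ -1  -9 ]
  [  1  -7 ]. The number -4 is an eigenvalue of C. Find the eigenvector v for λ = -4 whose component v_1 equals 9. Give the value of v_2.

3

C + 4I = [[3, -9], [1, -3]].
Solving (C + 4I)v = 0 gives the eigenspace spanned by (9, 3).
With v_1 = 9, v = (9, 3), so v_2 = 3.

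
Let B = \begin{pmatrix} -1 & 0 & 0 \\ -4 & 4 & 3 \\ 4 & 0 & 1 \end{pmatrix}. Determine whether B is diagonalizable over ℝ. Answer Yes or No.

Yes

Characteristic polynomial: p(λ) = λ^3 - 4λ^2 - λ + 4 = (λ - 4)(λ - 1)(λ + 1).
All 3 eigenvalues are distinct, so B is diagonalizable.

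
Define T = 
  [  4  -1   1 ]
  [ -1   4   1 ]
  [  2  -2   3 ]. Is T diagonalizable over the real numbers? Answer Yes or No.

No

Characteristic polynomial: p(μ) = μ^3 - 11μ^2 + 39μ - 45 = (μ - 5)(μ - 3)^2.
μ = 3 has algebraic multiplicity 2; rank(T − 3I) = 2, so geometric multiplicity = 1.
Geometric multiplicity < algebraic multiplicity, so T is not diagonalizable.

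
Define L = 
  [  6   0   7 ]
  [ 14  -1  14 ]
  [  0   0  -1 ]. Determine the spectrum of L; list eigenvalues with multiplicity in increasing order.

-1, -1, 6

Characteristic polynomial: p(t) = t^3 - 4t^2 - 11t - 6 = (t - 6)(t + 1)^2.
Roots (with multiplicity): -1, -1, 6.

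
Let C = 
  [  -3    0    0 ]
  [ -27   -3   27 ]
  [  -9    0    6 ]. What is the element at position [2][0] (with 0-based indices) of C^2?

Characteristic polynomial: t^3 - 27t - 54 = (t - 6)(t + 3)^2, so the eigenvalues are -3, -3, 6.
t=-3: eigenvector (1, 3, 1).
t=-3: eigenvector (0, 1, 0).
t=6: eigenvector (0, 3, 1).
P = [[1, 0, 0], [3, 1, 3], [1, 0, 1]], D = diag(-3, -3, 6), P⁻¹ = [[1, 0, 0], [0, 1, -3], [-1, 0, 1]].
C² = P·diag(9, 9, 36)·P⁻¹ = [[9, 0, 0], [-81, 9, 81], [-27, 0, 36]].
The requested entry is -27.

-27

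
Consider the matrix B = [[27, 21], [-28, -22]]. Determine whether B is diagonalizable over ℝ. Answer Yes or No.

Characteristic polynomial: p(μ) = μ^2 - 5μ - 6 = (μ - 6)(μ + 1).
All 2 eigenvalues are distinct, so B is diagonalizable.

Yes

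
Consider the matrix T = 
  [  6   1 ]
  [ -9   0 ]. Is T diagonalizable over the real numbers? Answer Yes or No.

Characteristic polynomial: p(λ) = λ^2 - 6λ + 9 = (λ - 3)^2.
λ = 3 has algebraic multiplicity 2; rank(T − 3I) = 1, so geometric multiplicity = 1.
Geometric multiplicity < algebraic multiplicity, so T is not diagonalizable.

No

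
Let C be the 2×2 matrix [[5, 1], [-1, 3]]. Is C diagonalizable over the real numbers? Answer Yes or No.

Characteristic polynomial: p(λ) = λ^2 - 8λ + 16 = (λ - 4)^2.
λ = 4 has algebraic multiplicity 2; rank(C − 4I) = 1, so geometric multiplicity = 1.
Geometric multiplicity < algebraic multiplicity, so C is not diagonalizable.

No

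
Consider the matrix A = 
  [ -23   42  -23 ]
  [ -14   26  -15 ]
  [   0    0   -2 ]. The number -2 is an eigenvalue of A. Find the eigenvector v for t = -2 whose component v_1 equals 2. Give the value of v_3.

A + 2I = [[-21, 42, -23], [-14, 28, -15], [0, 0, 0]].
Solving (A + 2I)v = 0 gives the eigenspace spanned by (2, 1, 0).
With v_1 = 2, v = (2, 1, 0), so v_3 = 0.

0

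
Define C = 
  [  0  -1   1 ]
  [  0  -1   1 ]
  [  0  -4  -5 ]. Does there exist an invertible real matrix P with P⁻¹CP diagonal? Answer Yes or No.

No

Characteristic polynomial: p(t) = t^3 + 6t^2 + 9t = t(t + 3)^2.
t = -3 has algebraic multiplicity 2; rank(C + 3I) = 2, so geometric multiplicity = 1.
Geometric multiplicity < algebraic multiplicity, so C is not diagonalizable.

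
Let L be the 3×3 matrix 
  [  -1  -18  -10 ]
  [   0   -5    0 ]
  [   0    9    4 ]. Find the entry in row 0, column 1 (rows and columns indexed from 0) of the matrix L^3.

Characteristic polynomial: r^3 + 2r^2 - 19r - 20 = (r - 4)(r + 1)(r + 5), so the eigenvalues are -5, -1, 4.
r=-1: eigenvector (1, 0, 0).
r=-5: eigenvector (2, 1, -1).
r=4: eigenvector (-2, 0, 1).
P = [[1, 2, -2], [0, 1, 0], [0, -1, 1]], D = diag(-1, -5, 4), P⁻¹ = [[1, 0, 2], [0, 1, 0], [0, 1, 1]].
L³ = P·diag(-1, -125, 64)·P⁻¹ = [[-1, -378, -130], [0, -125, 0], [0, 189, 64]].
The requested entry is -378.

-378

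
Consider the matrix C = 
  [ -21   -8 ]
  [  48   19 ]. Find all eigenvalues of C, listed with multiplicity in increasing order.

Characteristic polynomial: p(μ) = μ^2 + 2μ - 15 = (μ - 3)(μ + 5).
Roots (with multiplicity): -5, 3.

-5, 3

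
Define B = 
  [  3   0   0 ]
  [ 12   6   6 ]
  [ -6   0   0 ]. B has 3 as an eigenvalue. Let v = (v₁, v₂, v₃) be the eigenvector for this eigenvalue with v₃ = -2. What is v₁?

1

B − 3I = [[0, 0, 0], [12, 3, 6], [-6, 0, -3]].
Solving (B − 3I)v = 0 gives the eigenspace spanned by (1, 0, -2).
With v₃ = -2, v = (1, 0, -2), so v₁ = 1.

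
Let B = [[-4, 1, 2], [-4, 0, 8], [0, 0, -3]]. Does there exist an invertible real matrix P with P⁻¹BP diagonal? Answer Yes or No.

Characteristic polynomial: p(r) = r^3 + 7r^2 + 16r + 12 = (r + 2)^2(r + 3).
r = -2 has algebraic multiplicity 2; rank(B + 2I) = 2, so geometric multiplicity = 1.
Geometric multiplicity < algebraic multiplicity, so B is not diagonalizable.

No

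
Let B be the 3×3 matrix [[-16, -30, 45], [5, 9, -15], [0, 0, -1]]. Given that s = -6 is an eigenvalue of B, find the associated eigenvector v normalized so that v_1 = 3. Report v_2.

B + 6I = [[-10, -30, 45], [5, 15, -15], [0, 0, 5]].
Solving (B + 6I)v = 0 gives the eigenspace spanned by (3, -1, 0).
With v_1 = 3, v = (3, -1, 0), so v_2 = -1.

-1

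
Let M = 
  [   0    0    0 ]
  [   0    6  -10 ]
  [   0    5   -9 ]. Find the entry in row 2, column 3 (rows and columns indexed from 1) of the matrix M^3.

Characteristic polynomial: s^3 + 3s^2 - 4s = s(s - 1)(s + 4), so the eigenvalues are -4, 0, 1.
s=1: eigenvector (0, 2, 1).
s=-4: eigenvector (0, -1, -1).
s=0: eigenvector (1, 0, 0).
P = [[0, 0, 1], [2, -1, 0], [1, -1, 0]], D = diag(1, -4, 0), P⁻¹ = [[0, 1, -1], [0, 1, -2], [1, 0, 0]].
M³ = P·diag(1, -64, 0)·P⁻¹ = [[0, 0, 0], [0, 66, -130], [0, 65, -129]].
The requested entry is -130.

-130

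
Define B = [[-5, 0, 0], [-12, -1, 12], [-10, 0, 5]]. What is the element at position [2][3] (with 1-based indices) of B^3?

252

Characteristic polynomial: μ^3 + μ^2 - 25μ - 25 = (μ - 5)(μ + 1)(μ + 5), so the eigenvalues are -5, -1, 5.
μ=-1: eigenvector (0, 1, 0).
μ=-5: eigenvector (1, 0, 1).
μ=5: eigenvector (0, 2, 1).
P = [[0, 1, 0], [1, 0, 2], [0, 1, 1]], D = diag(-1, -5, 5), P⁻¹ = [[2, 1, -2], [1, 0, 0], [-1, 0, 1]].
B³ = P·diag(-1, -125, 125)·P⁻¹ = [[-125, 0, 0], [-252, -1, 252], [-250, 0, 125]].
The requested entry is 252.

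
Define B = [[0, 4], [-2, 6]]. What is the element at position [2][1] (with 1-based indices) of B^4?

Characteristic polynomial: s^2 - 6s + 8 = (s - 4)(s - 2), so the eigenvalues are 2, 4.
s=2: eigenvector (2, 1).
s=4: eigenvector (1, 1).
P = [[2, 1], [1, 1]], D = diag(2, 4), P⁻¹ = [[1, -1], [-1, 2]].
B⁴ = P·diag(16, 256)·P⁻¹ = [[-224, 480], [-240, 496]].
The requested entry is -240.

-240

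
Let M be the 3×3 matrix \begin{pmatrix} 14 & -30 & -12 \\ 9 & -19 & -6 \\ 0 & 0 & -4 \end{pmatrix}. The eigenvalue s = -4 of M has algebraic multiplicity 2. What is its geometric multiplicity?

M + 4I = [[18, -30, -12], [9, -15, -6], [0, 0, 0]].
This matrix has rank 1, so its null space has dimension 3 − 1 = 2.

2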